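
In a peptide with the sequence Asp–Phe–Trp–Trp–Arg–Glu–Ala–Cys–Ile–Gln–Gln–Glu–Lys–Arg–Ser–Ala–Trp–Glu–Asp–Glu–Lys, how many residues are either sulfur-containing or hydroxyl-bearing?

2

Sulfur-containing: C, M. Hydroxyl-bearing: S, T, Y.
Sulfur-containing residues here: Cys8 (1).
Hydroxyl-bearing residues here: Ser15 (1).
The two groups share no amino acid, so total = 1 + 1 = 2.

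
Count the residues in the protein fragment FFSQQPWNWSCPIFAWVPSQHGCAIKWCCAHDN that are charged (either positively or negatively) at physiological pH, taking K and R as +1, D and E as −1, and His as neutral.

Charged side chains at pH ~7.4: K, R (positive); D, E (negative).
Matching residues: K26, D32.

2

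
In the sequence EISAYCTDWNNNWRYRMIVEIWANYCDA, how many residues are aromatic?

6

F, W, and Y each carry an aromatic ring on the side chain.
Matching residues: Y5, W9, W13, Y15, W22, Y25.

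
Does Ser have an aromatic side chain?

The aromatic amino acids are Phe (F, benzyl), Trp (W, indole), and Tyr (Y, phenol).
Serine is not in this group.

No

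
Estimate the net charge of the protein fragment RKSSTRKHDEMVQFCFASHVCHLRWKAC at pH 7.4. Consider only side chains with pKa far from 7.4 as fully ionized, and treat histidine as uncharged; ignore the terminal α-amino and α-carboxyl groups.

+4

Near pH 7.4, K and R contribute +1 each, D and E contribute −1 each, and every other side chain (His included, as stated) is uncharged.
Positive (K, R): R1, K2, R6, K7, R24, K26 → +6.
Negative (D, E): D9, E10 → −2.
Net charge = (+6) + (−2) = +4.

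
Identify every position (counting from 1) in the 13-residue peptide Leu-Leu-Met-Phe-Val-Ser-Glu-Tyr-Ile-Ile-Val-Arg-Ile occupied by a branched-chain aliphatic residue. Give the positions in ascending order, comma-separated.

1, 2, 5, 9, 10, 11, 13

V, L, and I make up the branched-chain aliphatic group.
Matching residues: Leu1, Leu2, Val5, Ile9, Ile10, Val11, Ile13.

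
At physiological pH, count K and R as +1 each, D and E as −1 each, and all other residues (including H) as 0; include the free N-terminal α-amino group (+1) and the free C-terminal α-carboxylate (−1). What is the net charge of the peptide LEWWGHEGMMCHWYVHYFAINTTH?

Positive (K, R): none → +0.
Negative (D, E): E2, E7 → −2.
The N-terminus (+1) and C-terminus (−1) cancel.
Net charge = (+0) + (−2) = −2.

-2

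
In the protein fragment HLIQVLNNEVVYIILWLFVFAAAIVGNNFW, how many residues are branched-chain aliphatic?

The BCAAs are Val, Leu, and Ile — aliphatic side chains with a branch point.
Matching residues: L2, I3, V5, L6, V10, V11, I13, I14, L15, L17, V19, I24, V25.

13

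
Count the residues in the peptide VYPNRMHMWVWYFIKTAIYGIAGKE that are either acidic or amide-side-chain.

Acidic: D, E. Amide-side-chain: N, Q.
Acidic residues here: E25 (1).
Amide-side-chain residues here: N4 (1).
The two groups share no amino acid, so total = 1 + 1 = 2.

2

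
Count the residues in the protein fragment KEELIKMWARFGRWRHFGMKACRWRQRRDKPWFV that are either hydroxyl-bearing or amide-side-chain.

Hydroxyl-bearing: S, T, Y. Amide-side-chain: N, Q.
Hydroxyl-bearing residues here: none (0).
Amide-side-chain residues here: Q26 (1).
The two groups share no amino acid, so total = 0 + 1 = 1.

1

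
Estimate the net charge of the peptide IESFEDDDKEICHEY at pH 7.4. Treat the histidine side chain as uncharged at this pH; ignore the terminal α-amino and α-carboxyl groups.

-6

Near pH 7.4, K and R contribute +1 each, D and E contribute −1 each, and every other side chain (His included, as stated) is uncharged.
Positive (K, R): K9 → +1.
Negative (D, E): E2, E5, D6, D7, D8, E10, E14 → −7.
Net charge = (+1) + (−7) = −6.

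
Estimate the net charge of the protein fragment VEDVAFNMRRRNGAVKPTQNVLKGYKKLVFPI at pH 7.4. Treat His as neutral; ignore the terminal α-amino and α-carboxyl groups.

+5

At pH ~7.4 the Lys and Arg side chains are protonated (+1), the Asp and Glu side chains are deprotonated (−1), and with His taken as neutral all other side chains carry no charge.
Positive (K, R): R9, R10, R11, K16, K23, K26, K27 → +7.
Negative (D, E): E2, D3 → −2.
Net charge = (+7) + (−2) = +5.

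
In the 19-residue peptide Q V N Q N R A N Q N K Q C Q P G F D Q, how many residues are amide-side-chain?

10

Asparagine (N) and glutamine (Q) have uncharged amide side chains.
Matching residues: Q1, N3, Q4, N5, N8, Q9, N10, Q12, Q14, Q19.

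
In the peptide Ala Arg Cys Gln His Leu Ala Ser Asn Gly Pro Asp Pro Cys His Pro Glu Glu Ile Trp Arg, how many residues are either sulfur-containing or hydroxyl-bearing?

3

Sulfur-containing: C, M. Hydroxyl-bearing: S, T, Y.
Sulfur-containing residues here: Cys3, Cys14 (2).
Hydroxyl-bearing residues here: Ser8 (1).
The two groups share no amino acid, so total = 2 + 1 = 3.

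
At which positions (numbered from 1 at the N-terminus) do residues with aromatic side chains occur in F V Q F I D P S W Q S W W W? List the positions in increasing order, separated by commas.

1, 4, 9, 12, 13, 14

F, W, and Y each carry an aromatic ring on the side chain.
Matching residues: F1, F4, W9, W12, W13, W14.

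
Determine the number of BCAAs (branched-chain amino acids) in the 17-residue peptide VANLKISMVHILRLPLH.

Valine (V), leucine (L), and isoleucine (I) are the branched-chain amino acids.
Matching residues: V1, L4, I6, V9, I11, L12, L14, L16.

8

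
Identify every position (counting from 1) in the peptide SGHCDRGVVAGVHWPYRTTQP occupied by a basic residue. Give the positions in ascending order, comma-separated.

3, 6, 13, 17

Matching residues: H3, R6, H13, R17.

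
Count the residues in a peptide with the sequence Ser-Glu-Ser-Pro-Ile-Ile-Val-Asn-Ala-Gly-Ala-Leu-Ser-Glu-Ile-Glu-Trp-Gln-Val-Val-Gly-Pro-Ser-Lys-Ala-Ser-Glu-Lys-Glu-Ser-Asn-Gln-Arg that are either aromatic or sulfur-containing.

1

Aromatic: F, W, Y. Sulfur-containing: C, M.
Aromatic residues here: Trp17 (1).
Sulfur-containing residues here: none (0).
The two groups share no amino acid, so total = 1 + 0 = 1.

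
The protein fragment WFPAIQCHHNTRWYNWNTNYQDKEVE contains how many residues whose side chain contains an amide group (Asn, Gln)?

Matching residues: Q6, N10, N15, N17, N19, Q21.

6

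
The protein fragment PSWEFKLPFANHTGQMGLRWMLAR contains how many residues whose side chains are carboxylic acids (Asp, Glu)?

1

Matching residues: E4.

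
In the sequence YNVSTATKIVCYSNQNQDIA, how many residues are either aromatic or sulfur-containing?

3

Aromatic: F, W, Y. Sulfur-containing: C, M.
Aromatic residues here: Y1, Y12 (2).
Sulfur-containing residues here: C11 (1).
The two groups share no amino acid, so total = 2 + 1 = 3.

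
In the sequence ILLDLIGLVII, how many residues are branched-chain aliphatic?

9

Valine (V), leucine (L), and isoleucine (I) are the branched-chain amino acids.
Matching residues: I1, L2, L3, L5, I6, L8, V9, I10, I11.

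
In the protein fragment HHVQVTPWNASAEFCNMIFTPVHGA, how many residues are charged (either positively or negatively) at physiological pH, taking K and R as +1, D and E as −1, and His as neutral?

1

Charged side chains at pH ~7.4: K, R (positive); D, E (negative).
Matching residues: E13.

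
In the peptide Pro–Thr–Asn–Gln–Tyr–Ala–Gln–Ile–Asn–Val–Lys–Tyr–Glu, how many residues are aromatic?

2

Phenylalanine (F), tryptophan (W), and tyrosine (Y) have aromatic ring side chains.
Matching residues: Tyr5, Tyr12.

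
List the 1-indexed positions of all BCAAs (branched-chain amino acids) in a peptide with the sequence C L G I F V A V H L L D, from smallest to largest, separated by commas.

2, 4, 6, 8, 10, 11

V, L, and I make up the branched-chain aliphatic group.
Matching residues: L2, I4, V6, V8, L10, L11.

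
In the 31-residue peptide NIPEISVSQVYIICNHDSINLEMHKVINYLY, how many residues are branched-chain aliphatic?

The BCAAs are Val, Leu, and Ile — aliphatic side chains with a branch point.
Matching residues: I2, I5, V7, V10, I12, I13, I19, L21, V26, I27, L30.

11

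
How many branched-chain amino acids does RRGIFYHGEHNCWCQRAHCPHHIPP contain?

V, L, and I make up the branched-chain aliphatic group.
Matching residues: I4, I23.

2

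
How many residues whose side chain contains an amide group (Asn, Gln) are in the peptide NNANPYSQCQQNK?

Matching residues: N1, N2, N4, Q8, Q10, Q11, N12.

7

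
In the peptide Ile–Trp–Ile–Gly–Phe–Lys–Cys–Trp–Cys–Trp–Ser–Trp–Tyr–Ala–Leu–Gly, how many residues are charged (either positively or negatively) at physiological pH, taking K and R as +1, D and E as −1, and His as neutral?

Charged side chains at pH ~7.4: K, R (positive); D, E (negative).
Matching residues: Lys6.

1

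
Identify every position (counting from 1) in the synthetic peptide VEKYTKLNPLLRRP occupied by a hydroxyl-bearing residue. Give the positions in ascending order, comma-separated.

Serine (S), threonine (T), and tyrosine (Y) each carry a hydroxyl group on the side chain.
Matching residues: Y4, T5.

4, 5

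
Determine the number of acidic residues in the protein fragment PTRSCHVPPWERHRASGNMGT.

1

The acidic residues are Asp (D) and Glu (E), whose side chains end in a carboxylate group.
Matching residues: E11.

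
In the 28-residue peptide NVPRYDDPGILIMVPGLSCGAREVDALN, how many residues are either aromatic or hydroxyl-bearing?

2

Aromatic: F, W, Y. Hydroxyl-bearing: S, T, Y.
Aromatic residues here: Y5 (1).
Hydroxyl-bearing residues here: Y5, S18 (2).
Y is in both groups, so the 1 Y residue must not be double-counted.
Total = 1 + 2 − 1 = 2.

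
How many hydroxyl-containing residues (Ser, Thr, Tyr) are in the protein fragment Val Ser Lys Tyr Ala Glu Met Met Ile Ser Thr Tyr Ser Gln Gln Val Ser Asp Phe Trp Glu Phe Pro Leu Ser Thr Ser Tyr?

Matching residues: Ser2, Tyr4, Ser10, Thr11, Tyr12, Ser13, Ser17, Ser25, Thr26, Ser27, Tyr28.

11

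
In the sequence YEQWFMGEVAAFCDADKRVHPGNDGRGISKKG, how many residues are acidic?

Aspartate (D) and glutamate (E) have carboxylic-acid side chains and are the acidic amino acids.
Matching residues: E2, E8, D14, D16, D24.

5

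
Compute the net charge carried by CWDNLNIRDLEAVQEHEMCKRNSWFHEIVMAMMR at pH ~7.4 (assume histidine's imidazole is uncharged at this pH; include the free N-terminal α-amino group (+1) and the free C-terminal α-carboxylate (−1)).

-2

The side chains ionized at physiological pH are Lys/Arg (+1) and Asp/Glu (−1); with His treated as neutral, nothing else contributes.
Positive (K, R): R8, K20, R21, R34 → +4.
Negative (D, E): D3, D9, E11, E15, E17, E27 → −6.
The N-terminus (+1) and C-terminus (−1) cancel.
Net charge = (+4) + (−6) = −2.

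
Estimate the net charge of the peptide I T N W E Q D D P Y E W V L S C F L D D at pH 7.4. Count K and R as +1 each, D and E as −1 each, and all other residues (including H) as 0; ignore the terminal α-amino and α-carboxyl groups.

Positive (K, R): none → +0.
Negative (D, E): E5, D7, D8, E11, D19, D20 → −6.
Net charge = (+0) + (−6) = −6.

-6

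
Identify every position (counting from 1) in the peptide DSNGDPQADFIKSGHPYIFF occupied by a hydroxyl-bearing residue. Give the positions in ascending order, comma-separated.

Serine (S), threonine (T), and tyrosine (Y) each carry a hydroxyl group on the side chain.
Matching residues: S2, S13, Y17.

2, 13, 17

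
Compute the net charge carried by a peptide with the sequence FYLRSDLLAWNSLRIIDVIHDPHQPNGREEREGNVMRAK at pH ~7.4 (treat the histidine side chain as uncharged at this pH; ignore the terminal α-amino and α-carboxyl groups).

At pH ~7.4 the Lys and Arg side chains are protonated (+1), the Asp and Glu side chains are deprotonated (−1), and with His taken as neutral all other side chains carry no charge.
Positive (K, R): R4, R14, R28, R31, R37, K39 → +6.
Negative (D, E): D6, D17, D21, E29, E30, E32 → −6.
Net charge = (+6) + (−6) = 0.

0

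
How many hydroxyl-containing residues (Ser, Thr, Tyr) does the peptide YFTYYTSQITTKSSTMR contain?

Matching residues: Y1, T3, Y4, Y5, T6, S7, T10, T11, S13, S14, T15.

11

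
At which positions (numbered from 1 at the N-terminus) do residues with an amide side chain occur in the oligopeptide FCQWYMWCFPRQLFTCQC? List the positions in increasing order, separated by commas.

Only N (asparagine) and Q (glutamine) carry a side-chain carboxamide.
Matching residues: Q3, Q12, Q17.

3, 12, 17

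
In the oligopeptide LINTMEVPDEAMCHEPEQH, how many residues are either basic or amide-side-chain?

4

Basic: H, K, R. Amide-side-chain: N, Q.
Basic residues here: H14, H19 (2).
Amide-side-chain residues here: N3, Q18 (2).
The two groups share no amino acid, so total = 2 + 2 = 4.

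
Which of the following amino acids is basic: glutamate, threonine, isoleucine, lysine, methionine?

lysine

K, R, and H are the three residues with basic side chains (ε-amine, guanidinium, and imidazole respectively).
Of the listed options, only lysine belongs to this group.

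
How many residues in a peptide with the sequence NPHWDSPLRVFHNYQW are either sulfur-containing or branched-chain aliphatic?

2

Sulfur-containing: C, M. Branched-chain aliphatic: I, L, V.
Sulfur-containing residues here: none (0).
Branched-chain aliphatic residues here: L8, V10 (2).
The two groups share no amino acid, so total = 0 + 2 = 2.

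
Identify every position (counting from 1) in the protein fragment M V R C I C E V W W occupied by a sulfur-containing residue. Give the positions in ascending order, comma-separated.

1, 4, 6

The sulfur-bearing residues are cysteine (–SH) and methionine (–S–CH₃).
Matching residues: M1, C4, C6.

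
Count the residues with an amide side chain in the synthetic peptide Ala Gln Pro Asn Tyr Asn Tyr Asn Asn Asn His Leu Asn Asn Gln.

9

The amide-side-chain residues are Asn (N) and Gln (Q).
Matching residues: Gln2, Asn4, Asn6, Asn8, Asn9, Asn10, Asn13, Asn14, Gln15.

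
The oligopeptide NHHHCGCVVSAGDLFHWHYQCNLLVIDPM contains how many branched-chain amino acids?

The BCAAs are Val, Leu, and Ile — aliphatic side chains with a branch point.
Matching residues: V8, V9, L14, L23, L24, V25, I26.

7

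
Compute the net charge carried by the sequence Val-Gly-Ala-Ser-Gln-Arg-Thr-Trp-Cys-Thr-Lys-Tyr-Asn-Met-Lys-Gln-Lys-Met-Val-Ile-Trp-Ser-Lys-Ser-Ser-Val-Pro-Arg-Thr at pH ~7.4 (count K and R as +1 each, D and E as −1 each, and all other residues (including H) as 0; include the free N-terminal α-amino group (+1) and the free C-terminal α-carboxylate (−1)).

Positive (K, R): Arg6, Lys11, Lys15, Lys17, Lys23, Arg28 → +6.
Negative (D, E): none → −0.
The N-terminus (+1) and C-terminus (−1) cancel.
Net charge = (+6) + (−0) = +6.

+6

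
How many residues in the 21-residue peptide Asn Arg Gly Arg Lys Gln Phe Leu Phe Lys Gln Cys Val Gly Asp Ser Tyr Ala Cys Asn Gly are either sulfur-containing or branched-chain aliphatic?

Sulfur-containing: C, M. Branched-chain aliphatic: I, L, V.
Sulfur-containing residues here: Cys12, Cys19 (2).
Branched-chain aliphatic residues here: Leu8, Val13 (2).
The two groups share no amino acid, so total = 2 + 2 = 4.

4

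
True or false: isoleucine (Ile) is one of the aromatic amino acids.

False

F, W, and Y each carry an aromatic ring on the side chain.
Isoleucine is not in this group.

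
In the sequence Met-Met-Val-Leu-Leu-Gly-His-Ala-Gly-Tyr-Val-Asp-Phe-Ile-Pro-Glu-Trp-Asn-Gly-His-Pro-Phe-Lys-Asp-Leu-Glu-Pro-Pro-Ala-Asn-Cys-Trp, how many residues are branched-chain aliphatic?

6

The BCAAs are Val, Leu, and Ile — aliphatic side chains with a branch point.
Matching residues: Val3, Leu4, Leu5, Val11, Ile14, Leu25.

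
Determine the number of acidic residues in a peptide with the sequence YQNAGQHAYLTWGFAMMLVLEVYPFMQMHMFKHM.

1

Aspartate (D) and glutamate (E) have carboxylic-acid side chains and are the acidic amino acids.
Matching residues: E21.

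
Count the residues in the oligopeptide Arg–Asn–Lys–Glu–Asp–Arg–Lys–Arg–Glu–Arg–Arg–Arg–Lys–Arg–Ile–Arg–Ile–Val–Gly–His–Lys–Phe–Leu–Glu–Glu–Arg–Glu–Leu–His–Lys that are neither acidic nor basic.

Acidic: D, E. Basic: K, R, H. All other residues are neither.
Matching residues: Asn2, Ile15, Ile17, Val18, Gly19, Phe22, Leu23, Leu28.

8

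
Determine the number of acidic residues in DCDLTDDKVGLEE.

6

The acidic residues are Asp (D) and Glu (E), whose side chains end in a carboxylate group.
Matching residues: D1, D3, D6, D7, E12, E13.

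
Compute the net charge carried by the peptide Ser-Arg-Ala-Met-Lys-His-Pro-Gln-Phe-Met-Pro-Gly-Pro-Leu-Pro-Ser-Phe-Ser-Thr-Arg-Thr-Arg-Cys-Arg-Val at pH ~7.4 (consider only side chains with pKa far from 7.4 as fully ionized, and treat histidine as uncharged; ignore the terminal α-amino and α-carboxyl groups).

+5

Near pH 7.4, K and R contribute +1 each, D and E contribute −1 each, and every other side chain (His included, as stated) is uncharged.
Positive (K, R): Arg2, Lys5, Arg20, Arg22, Arg24 → +5.
Negative (D, E): none → −0.
Net charge = (+5) + (−0) = +5.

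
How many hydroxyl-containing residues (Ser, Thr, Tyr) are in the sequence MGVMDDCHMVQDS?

Matching residues: S13.

1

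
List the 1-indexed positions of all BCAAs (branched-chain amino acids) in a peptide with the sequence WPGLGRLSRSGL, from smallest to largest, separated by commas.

4, 7, 12

Valine (V), leucine (L), and isoleucine (I) are the branched-chain amino acids.
Matching residues: L4, L7, L12.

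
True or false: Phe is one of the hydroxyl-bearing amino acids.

False

The –OH-bearing residues are Ser, Thr (aliphatic alcohols), and Tyr (phenol).
Phenylalanine is not in this group.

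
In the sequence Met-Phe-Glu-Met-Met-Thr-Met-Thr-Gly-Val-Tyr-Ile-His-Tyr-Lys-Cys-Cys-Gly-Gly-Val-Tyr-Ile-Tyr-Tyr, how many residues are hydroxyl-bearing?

S, T, and Y are the three residues with a side-chain hydroxyl.
Matching residues: Thr6, Thr8, Tyr11, Tyr14, Tyr21, Tyr23, Tyr24.

7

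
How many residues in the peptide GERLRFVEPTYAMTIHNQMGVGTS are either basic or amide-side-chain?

Basic: H, K, R. Amide-side-chain: N, Q.
Basic residues here: R3, R5, H16 (3).
Amide-side-chain residues here: N17, Q18 (2).
The two groups share no amino acid, so total = 3 + 2 = 5.

5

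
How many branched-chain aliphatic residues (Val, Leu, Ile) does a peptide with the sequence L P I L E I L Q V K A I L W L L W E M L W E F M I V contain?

13

Matching residues: L1, I3, L4, I6, L7, V9, I12, L13, L15, L16, L20, I25, V26.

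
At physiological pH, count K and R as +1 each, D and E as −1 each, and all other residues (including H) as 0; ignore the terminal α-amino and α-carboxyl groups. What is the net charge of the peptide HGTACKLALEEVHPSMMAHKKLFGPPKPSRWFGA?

+3

Positive (K, R): K6, K20, K21, K27, R30 → +5.
Negative (D, E): E10, E11 → −2.
Net charge = (+5) + (−2) = +3.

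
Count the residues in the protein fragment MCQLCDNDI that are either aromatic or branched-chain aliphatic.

Aromatic: F, W, Y. Branched-chain aliphatic: I, L, V.
Aromatic residues here: none (0).
Branched-chain aliphatic residues here: L4, I9 (2).
The two groups share no amino acid, so total = 0 + 2 = 2.

2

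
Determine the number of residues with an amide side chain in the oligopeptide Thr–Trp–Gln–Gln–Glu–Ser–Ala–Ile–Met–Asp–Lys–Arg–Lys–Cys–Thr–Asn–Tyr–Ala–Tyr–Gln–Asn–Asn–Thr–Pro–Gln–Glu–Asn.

Only N (asparagine) and Q (glutamine) carry a side-chain carboxamide.
Matching residues: Gln3, Gln4, Asn16, Gln20, Asn21, Asn22, Gln25, Asn27.

8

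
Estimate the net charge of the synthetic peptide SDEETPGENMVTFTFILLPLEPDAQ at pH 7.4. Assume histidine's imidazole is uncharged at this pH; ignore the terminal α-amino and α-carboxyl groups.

-6

The side chains ionized at physiological pH are Lys/Arg (+1) and Asp/Glu (−1); with His treated as neutral, nothing else contributes.
Positive (K, R): none → +0.
Negative (D, E): D2, E3, E4, E8, E21, D23 → −6.
Net charge = (+0) + (−6) = −6.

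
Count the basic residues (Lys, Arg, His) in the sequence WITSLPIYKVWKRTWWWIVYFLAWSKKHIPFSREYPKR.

9

Matching residues: K9, K12, R13, K26, K27, H28, R33, K37, R38.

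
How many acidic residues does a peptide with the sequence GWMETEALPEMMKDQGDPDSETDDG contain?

9

The acidic residues are Asp (D) and Glu (E), whose side chains end in a carboxylate group.
Matching residues: E4, E6, E10, D14, D17, D19, E21, D23, D24.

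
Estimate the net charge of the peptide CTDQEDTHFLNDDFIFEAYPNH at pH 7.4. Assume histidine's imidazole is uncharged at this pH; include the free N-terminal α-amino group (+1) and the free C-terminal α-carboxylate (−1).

-6

The side chains ionized at physiological pH are Lys/Arg (+1) and Asp/Glu (−1); with His treated as neutral, nothing else contributes.
Positive (K, R): none → +0.
Negative (D, E): D3, E5, D6, D12, D13, E17 → −6.
The N-terminus (+1) and C-terminus (−1) cancel.
Net charge = (+0) + (−6) = −6.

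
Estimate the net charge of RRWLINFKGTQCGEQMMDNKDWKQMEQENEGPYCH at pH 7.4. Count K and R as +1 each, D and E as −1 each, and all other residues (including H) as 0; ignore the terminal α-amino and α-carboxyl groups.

-1

Positive (K, R): R1, R2, K8, K20, K23 → +5.
Negative (D, E): E14, D18, D21, E26, E28, E30 → −6.
Net charge = (+5) + (−6) = −1.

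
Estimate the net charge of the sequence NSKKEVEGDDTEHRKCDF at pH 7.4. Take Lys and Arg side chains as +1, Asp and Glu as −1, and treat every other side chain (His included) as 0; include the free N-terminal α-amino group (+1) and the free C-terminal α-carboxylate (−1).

-2

Positive (K, R): K3, K4, R14, K15 → +4.
Negative (D, E): E5, E7, D9, D10, E12, D17 → −6.
The N-terminus (+1) and C-terminus (−1) cancel.
Net charge = (+4) + (−6) = −2.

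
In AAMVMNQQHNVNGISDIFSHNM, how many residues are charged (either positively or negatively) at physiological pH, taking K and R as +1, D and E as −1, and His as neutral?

Charged side chains at pH ~7.4: K, R (positive); D, E (negative).
Matching residues: D16.

1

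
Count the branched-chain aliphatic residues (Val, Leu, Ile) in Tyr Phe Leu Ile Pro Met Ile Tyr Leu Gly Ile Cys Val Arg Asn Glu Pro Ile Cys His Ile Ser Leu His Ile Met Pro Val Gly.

11

Matching residues: Leu3, Ile4, Ile7, Leu9, Ile11, Val13, Ile18, Ile21, Leu23, Ile25, Val28.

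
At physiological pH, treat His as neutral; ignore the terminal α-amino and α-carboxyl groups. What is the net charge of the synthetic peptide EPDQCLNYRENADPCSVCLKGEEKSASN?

-3

The side chains ionized at physiological pH are Lys/Arg (+1) and Asp/Glu (−1); with His treated as neutral, nothing else contributes.
Positive (K, R): R9, K20, K24 → +3.
Negative (D, E): E1, D3, E10, D13, E22, E23 → −6.
Net charge = (+3) + (−6) = −3.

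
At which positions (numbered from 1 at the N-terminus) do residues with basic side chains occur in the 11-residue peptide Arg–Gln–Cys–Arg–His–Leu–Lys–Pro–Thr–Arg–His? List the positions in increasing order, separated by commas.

K, R, and H are the three residues with basic side chains (ε-amine, guanidinium, and imidazole respectively).
Matching residues: Arg1, Arg4, His5, Lys7, Arg10, His11.

1, 4, 5, 7, 10, 11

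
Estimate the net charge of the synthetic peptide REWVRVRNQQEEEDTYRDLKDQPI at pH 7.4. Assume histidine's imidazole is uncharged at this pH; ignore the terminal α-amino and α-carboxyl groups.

-2

The side chains ionized at physiological pH are Lys/Arg (+1) and Asp/Glu (−1); with His treated as neutral, nothing else contributes.
Positive (K, R): R1, R5, R7, R17, K20 → +5.
Negative (D, E): E2, E11, E12, E13, D14, D18, D21 → −7.
Net charge = (+5) + (−7) = −2.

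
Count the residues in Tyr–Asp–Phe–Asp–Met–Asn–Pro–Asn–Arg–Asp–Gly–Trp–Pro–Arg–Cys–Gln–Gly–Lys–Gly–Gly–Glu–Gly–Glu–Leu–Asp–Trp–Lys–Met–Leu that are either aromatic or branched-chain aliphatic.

6

Aromatic: F, W, Y. Branched-chain aliphatic: I, L, V.
Aromatic residues here: Tyr1, Phe3, Trp12, Trp26 (4).
Branched-chain aliphatic residues here: Leu24, Leu29 (2).
The two groups share no amino acid, so total = 4 + 2 = 6.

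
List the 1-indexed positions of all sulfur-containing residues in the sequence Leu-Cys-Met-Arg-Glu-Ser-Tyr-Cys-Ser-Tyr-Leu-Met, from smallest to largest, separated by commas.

Cysteine (C, thiol) and methionine (M, thioether) are the two sulfur-containing amino acids.
Matching residues: Cys2, Met3, Cys8, Met12.

2, 3, 8, 12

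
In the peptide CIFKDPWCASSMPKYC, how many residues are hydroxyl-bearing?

The –OH-bearing residues are Ser, Thr (aliphatic alcohols), and Tyr (phenol).
Matching residues: S10, S11, Y15.

3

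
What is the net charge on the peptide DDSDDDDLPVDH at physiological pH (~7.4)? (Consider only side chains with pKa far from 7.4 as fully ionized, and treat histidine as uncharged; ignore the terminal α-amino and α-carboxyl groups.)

The side chains ionized at physiological pH are Lys/Arg (+1) and Asp/Glu (−1); with His treated as neutral, nothing else contributes.
Positive (K, R): none → +0.
Negative (D, E): D1, D2, D4, D5, D6, D7, D11 → −7.
Net charge = (+0) + (−7) = −7.

-7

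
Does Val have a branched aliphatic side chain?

Yes

V, L, and I make up the branched-chain aliphatic group.
Valine is in this group.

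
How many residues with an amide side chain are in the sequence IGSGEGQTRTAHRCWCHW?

Only N (asparagine) and Q (glutamine) carry a side-chain carboxamide.
Matching residues: Q7.

1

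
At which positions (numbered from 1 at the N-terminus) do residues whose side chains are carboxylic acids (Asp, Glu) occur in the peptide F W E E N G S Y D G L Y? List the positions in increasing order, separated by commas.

Matching residues: E3, E4, D9.

3, 4, 9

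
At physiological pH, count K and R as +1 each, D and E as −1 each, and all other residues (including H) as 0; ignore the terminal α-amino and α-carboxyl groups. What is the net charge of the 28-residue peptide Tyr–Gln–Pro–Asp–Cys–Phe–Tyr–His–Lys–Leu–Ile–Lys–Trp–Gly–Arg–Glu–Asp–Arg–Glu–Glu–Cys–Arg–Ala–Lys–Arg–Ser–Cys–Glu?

+1

Positive (K, R): Lys9, Lys12, Arg15, Arg18, Arg22, Lys24, Arg25 → +7.
Negative (D, E): Asp4, Glu16, Asp17, Glu19, Glu20, Glu28 → −6.
Net charge = (+7) + (−6) = +1.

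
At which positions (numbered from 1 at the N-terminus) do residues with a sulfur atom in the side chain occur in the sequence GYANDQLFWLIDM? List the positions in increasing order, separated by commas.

Only Cys (C) and Met (M) have a sulfur atom in the side chain.
Matching residues: M13.

13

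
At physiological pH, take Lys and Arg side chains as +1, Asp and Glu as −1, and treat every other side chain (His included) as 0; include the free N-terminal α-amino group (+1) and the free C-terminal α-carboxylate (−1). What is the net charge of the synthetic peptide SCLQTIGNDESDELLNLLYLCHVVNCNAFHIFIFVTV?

Positive (K, R): none → +0.
Negative (D, E): D9, E10, D12, E13 → −4.
The N-terminus (+1) and C-terminus (−1) cancel.
Net charge = (+0) + (−4) = −4.

-4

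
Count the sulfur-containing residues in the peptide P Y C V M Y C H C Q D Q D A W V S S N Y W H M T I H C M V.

7

Only Cys (C) and Met (M) have a sulfur atom in the side chain.
Matching residues: C3, M5, C7, C9, M23, C27, M28.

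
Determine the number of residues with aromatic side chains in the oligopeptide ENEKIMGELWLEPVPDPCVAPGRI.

F, W, and Y each carry an aromatic ring on the side chain.
Matching residues: W10.

1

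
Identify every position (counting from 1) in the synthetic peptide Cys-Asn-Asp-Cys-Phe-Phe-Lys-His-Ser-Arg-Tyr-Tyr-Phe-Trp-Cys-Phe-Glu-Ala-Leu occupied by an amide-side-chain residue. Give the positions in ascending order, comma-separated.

Matching residues: Asn2.

2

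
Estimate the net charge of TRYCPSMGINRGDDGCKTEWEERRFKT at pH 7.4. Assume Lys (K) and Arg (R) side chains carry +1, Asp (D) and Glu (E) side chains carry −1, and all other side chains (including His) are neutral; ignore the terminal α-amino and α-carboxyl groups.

+1

Positive (K, R): R2, R11, K17, R23, R24, K26 → +6.
Negative (D, E): D13, D14, E19, E21, E22 → −5.
Net charge = (+6) + (−5) = +1.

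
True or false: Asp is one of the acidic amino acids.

Only D (aspartate) and E (glutamate) carry a side-chain carboxylic acid.
Aspartate is in this group.

True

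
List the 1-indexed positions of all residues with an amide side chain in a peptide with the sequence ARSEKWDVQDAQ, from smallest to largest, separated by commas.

Asparagine (N) and glutamine (Q) have uncharged amide side chains.
Matching residues: Q9, Q12.

9, 12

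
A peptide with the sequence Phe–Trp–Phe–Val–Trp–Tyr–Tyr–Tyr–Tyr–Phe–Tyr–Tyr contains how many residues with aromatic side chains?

Phenylalanine (F), tryptophan (W), and tyrosine (Y) have aromatic ring side chains.
Matching residues: Phe1, Trp2, Phe3, Trp5, Tyr6, Tyr7, Tyr8, Tyr9, Phe10, Tyr11, Tyr12.

11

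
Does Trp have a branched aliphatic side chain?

Valine (V), leucine (L), and isoleucine (I) are the branched-chain amino acids.
Tryptophan is not in this group.

No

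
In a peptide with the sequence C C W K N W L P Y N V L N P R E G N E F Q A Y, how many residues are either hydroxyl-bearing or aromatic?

5

Hydroxyl-bearing: S, T, Y. Aromatic: F, W, Y.
Hydroxyl-bearing residues here: Y9, Y23 (2).
Aromatic residues here: W3, W6, Y9, F20, Y23 (5).
Y is in both groups, so the 2 Y residues must not be double-counted.
Total = 2 + 5 − 2 = 5.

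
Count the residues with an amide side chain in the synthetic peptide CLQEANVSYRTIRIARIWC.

Only N (asparagine) and Q (glutamine) carry a side-chain carboxamide.
Matching residues: Q3, N6.

2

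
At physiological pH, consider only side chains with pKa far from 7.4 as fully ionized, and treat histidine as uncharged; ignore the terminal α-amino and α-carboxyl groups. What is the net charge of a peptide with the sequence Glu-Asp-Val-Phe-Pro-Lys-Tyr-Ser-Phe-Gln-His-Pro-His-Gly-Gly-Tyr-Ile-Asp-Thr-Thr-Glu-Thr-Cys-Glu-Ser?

The side chains ionized at physiological pH are Lys/Arg (+1) and Asp/Glu (−1); with His treated as neutral, nothing else contributes.
Positive (K, R): Lys6 → +1.
Negative (D, E): Glu1, Asp2, Asp18, Glu21, Glu24 → −5.
Net charge = (+1) + (−5) = −4.

-4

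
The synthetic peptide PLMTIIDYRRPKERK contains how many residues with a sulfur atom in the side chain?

1

Only Cys (C) and Met (M) have a sulfur atom in the side chain.
Matching residues: M3.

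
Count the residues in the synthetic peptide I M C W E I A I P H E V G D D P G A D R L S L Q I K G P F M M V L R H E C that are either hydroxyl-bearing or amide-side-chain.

Hydroxyl-bearing: S, T, Y. Amide-side-chain: N, Q.
Hydroxyl-bearing residues here: S22 (1).
Amide-side-chain residues here: Q24 (1).
The two groups share no amino acid, so total = 1 + 1 = 2.

2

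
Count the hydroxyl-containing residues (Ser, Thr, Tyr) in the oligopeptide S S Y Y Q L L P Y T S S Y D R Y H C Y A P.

Matching residues: S1, S2, Y3, Y4, Y9, T10, S11, S12, Y13, Y16, Y19.

11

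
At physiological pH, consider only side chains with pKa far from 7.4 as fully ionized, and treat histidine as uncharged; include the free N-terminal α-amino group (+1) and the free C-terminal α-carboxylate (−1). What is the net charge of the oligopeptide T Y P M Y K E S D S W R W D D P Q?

The side chains ionized at physiological pH are Lys/Arg (+1) and Asp/Glu (−1); with His treated as neutral, nothing else contributes.
Positive (K, R): K6, R12 → +2.
Negative (D, E): E7, D9, D14, D15 → −4.
The N-terminus (+1) and C-terminus (−1) cancel.
Net charge = (+2) + (−4) = −2.

-2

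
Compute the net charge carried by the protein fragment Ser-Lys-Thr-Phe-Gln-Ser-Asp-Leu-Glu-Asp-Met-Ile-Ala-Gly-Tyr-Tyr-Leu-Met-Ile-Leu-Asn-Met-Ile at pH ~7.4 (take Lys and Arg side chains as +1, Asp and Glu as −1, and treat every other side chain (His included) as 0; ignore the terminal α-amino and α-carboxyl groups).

-2

Positive (K, R): Lys2 → +1.
Negative (D, E): Asp7, Glu9, Asp10 → −3.
Net charge = (+1) + (−3) = −2.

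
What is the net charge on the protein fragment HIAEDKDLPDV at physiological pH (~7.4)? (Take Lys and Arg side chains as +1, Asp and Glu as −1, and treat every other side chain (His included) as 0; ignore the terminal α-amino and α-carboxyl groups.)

Positive (K, R): K6 → +1.
Negative (D, E): E4, D5, D7, D10 → −4.
Net charge = (+1) + (−4) = −3.

-3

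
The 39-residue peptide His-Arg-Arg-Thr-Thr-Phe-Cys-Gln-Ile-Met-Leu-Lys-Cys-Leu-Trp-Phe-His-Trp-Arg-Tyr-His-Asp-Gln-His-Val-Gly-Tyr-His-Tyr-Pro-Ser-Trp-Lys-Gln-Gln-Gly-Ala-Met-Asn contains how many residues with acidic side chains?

Only D (aspartate) and E (glutamate) carry a side-chain carboxylic acid.
Matching residues: Asp22.

1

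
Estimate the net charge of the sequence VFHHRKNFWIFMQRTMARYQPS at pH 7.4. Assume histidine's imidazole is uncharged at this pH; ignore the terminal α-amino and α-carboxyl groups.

+4

The side chains ionized at physiological pH are Lys/Arg (+1) and Asp/Glu (−1); with His treated as neutral, nothing else contributes.
Positive (K, R): R5, K6, R14, R18 → +4.
Negative (D, E): none → −0.
Net charge = (+4) + (−0) = +4.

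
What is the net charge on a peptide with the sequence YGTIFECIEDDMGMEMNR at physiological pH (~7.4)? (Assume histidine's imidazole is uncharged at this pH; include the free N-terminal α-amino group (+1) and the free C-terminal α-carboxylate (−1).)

The side chains ionized at physiological pH are Lys/Arg (+1) and Asp/Glu (−1); with His treated as neutral, nothing else contributes.
Positive (K, R): R18 → +1.
Negative (D, E): E6, E9, D10, D11, E15 → −5.
The N-terminus (+1) and C-terminus (−1) cancel.
Net charge = (+1) + (−5) = −4.

-4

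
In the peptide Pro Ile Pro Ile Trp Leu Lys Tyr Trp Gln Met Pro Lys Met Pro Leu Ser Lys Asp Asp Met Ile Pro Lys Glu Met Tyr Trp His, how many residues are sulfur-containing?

Only Cys (C) and Met (M) have a sulfur atom in the side chain.
Matching residues: Met11, Met14, Met21, Met26.

4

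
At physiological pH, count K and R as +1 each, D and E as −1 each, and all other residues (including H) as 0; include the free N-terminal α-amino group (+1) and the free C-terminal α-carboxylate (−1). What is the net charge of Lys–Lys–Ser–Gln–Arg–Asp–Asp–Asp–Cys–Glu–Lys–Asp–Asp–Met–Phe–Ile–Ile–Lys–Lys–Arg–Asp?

Positive (K, R): Lys1, Lys2, Arg5, Lys11, Lys18, Lys19, Arg20 → +7.
Negative (D, E): Asp6, Asp7, Asp8, Glu10, Asp12, Asp13, Asp21 → −7.
The N-terminus (+1) and C-terminus (−1) cancel.
Net charge = (+7) + (−7) = 0.

0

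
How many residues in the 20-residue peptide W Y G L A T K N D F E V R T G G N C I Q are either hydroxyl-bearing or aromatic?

5

Hydroxyl-bearing: S, T, Y. Aromatic: F, W, Y.
Hydroxyl-bearing residues here: Y2, T6, T14 (3).
Aromatic residues here: W1, Y2, F10 (3).
Y is in both groups, so the 1 Y residue must not be double-counted.
Total = 3 + 3 − 1 = 5.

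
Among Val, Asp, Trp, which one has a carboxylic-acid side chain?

Only D (aspartate) and E (glutamate) carry a side-chain carboxylic acid.
Of the listed options, only Asp belongs to this group.

Asp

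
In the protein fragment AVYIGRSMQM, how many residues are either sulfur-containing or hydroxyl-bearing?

Sulfur-containing: C, M. Hydroxyl-bearing: S, T, Y.
Sulfur-containing residues here: M8, M10 (2).
Hydroxyl-bearing residues here: Y3, S7 (2).
The two groups share no amino acid, so total = 2 + 2 = 4.

4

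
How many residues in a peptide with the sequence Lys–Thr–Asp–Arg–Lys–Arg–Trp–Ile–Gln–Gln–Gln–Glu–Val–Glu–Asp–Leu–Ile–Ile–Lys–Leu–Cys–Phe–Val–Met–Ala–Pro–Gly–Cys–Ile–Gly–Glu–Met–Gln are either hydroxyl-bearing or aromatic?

3

Hydroxyl-bearing: S, T, Y. Aromatic: F, W, Y.
Hydroxyl-bearing residues here: Thr2 (1).
Aromatic residues here: Trp7, Phe22 (2).
(Y belongs to both groups, but none appear in this sequence.) Total = 1 + 2 = 3.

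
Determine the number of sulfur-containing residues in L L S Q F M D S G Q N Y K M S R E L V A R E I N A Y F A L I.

The sulfur-bearing residues are cysteine (–SH) and methionine (–S–CH₃).
Matching residues: M6, M14.

2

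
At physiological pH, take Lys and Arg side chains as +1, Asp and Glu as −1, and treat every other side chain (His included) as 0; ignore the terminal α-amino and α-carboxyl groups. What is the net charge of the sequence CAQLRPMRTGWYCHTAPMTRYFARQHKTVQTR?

Positive (K, R): R5, R8, R20, R24, K27, R32 → +6.
Negative (D, E): none → −0.
Net charge = (+6) + (−0) = +6.

+6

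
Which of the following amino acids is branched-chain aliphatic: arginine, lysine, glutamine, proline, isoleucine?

isoleucine

The BCAAs are Val, Leu, and Ile — aliphatic side chains with a branch point.
Of the listed options, only isoleucine belongs to this group.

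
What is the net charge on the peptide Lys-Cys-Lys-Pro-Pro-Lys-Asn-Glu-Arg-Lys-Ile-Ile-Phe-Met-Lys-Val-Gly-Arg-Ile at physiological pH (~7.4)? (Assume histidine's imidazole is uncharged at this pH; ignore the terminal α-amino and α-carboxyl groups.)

Near pH 7.4, K and R contribute +1 each, D and E contribute −1 each, and every other side chain (His included, as stated) is uncharged.
Positive (K, R): Lys1, Lys3, Lys6, Arg9, Lys10, Lys15, Arg18 → +7.
Negative (D, E): Glu8 → −1.
Net charge = (+7) + (−1) = +6.

+6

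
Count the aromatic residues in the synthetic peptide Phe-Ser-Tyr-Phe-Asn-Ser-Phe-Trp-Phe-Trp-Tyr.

F, W, and Y each carry an aromatic ring on the side chain.
Matching residues: Phe1, Tyr3, Phe4, Phe7, Trp8, Phe9, Trp10, Tyr11.

8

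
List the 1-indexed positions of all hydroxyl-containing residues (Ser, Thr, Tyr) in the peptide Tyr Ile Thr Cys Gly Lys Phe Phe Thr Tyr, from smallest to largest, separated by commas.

Matching residues: Tyr1, Thr3, Thr9, Tyr10.

1, 3, 9, 10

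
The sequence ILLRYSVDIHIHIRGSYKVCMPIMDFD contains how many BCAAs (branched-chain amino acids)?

The BCAAs are Val, Leu, and Ile — aliphatic side chains with a branch point.
Matching residues: I1, L2, L3, V7, I9, I11, I13, V19, I23.

9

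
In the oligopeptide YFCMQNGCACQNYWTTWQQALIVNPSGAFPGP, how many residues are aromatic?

6

F, W, and Y each carry an aromatic ring on the side chain.
Matching residues: Y1, F2, Y13, W14, W17, F29.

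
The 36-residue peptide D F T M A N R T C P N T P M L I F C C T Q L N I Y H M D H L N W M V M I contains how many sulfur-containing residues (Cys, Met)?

8

Matching residues: M4, C9, M14, C18, C19, M27, M33, M35.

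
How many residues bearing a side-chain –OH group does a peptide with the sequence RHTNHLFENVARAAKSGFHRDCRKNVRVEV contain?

Serine (S), threonine (T), and tyrosine (Y) each carry a hydroxyl group on the side chain.
Matching residues: T3, S16.

2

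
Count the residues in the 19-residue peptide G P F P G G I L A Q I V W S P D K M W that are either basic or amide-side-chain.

Basic: H, K, R. Amide-side-chain: N, Q.
Basic residues here: K17 (1).
Amide-side-chain residues here: Q10 (1).
The two groups share no amino acid, so total = 1 + 1 = 2.

2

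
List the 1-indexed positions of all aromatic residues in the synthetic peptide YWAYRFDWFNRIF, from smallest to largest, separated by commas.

1, 2, 4, 6, 8, 9, 13

F, W, and Y each carry an aromatic ring on the side chain.
Matching residues: Y1, W2, Y4, F6, W8, F9, F13.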